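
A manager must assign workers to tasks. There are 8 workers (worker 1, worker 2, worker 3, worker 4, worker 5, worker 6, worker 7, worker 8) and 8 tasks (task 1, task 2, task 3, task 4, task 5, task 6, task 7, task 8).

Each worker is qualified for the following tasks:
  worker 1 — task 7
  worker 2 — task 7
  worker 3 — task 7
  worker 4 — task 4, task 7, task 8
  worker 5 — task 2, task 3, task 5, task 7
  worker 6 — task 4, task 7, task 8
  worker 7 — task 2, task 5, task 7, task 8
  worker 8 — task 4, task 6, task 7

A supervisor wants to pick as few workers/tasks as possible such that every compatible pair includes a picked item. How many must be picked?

6

A maximum matching has 6 edges (e.g. worker 1–task 7, worker 4–task 4, worker 5–task 5, worker 6–task 8, worker 7–task 2, worker 8–task 6).
By König's theorem the minimum vertex cover has the same size. One such cover is {worker 4, worker 5, worker 6, worker 7, worker 8, task 7}.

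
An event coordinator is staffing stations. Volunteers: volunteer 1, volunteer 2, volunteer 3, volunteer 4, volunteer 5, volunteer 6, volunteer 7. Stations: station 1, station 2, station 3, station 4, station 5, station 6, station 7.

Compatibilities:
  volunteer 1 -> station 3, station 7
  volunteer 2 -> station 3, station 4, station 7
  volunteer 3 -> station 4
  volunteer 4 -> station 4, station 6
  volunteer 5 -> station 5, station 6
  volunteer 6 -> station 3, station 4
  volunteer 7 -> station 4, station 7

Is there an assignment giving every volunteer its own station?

The set {volunteer 1, volunteer 2, volunteer 3, volunteer 6, volunteer 7} has only 3 neighbours ({station 3, station 4, station 7}), so by Hall's theorem at most 5 of the 7 volunteers can be matched.
Hence no matching covers every volunteer.

No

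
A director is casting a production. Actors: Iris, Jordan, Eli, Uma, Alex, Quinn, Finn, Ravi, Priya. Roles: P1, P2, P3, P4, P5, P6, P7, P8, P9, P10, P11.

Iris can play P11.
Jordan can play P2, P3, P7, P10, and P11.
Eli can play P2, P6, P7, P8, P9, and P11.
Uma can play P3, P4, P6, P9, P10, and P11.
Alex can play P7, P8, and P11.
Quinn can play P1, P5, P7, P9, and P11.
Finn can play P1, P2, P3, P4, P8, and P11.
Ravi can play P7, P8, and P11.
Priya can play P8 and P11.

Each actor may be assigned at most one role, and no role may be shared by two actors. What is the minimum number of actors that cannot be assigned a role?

1

A valid assignment of size 8: Iris-P11, Jordan-P2, Eli-P6, Uma-P10, Alex-P8, Quinn-P1, Finn-P3, Ravi-P7.
The set {Iris, Alex, Ravi, Priya} has only 3 neighbours ({P11, P7, P8}), so by Hall's theorem at most 8 of the 9 actors can be matched.
That matches 8 of the 9, leaving 1 unmatched; no matching can do better.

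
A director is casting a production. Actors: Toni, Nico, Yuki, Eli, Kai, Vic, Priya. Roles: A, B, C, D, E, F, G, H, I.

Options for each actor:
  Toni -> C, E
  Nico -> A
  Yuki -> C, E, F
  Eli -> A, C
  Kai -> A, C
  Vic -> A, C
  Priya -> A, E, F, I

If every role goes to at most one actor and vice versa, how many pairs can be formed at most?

For example, pair Toni-E, Nico-A, Yuki-F, Eli-C, Priya-I.
The set {Nico, Eli, Kai, Vic} has only 2 neighbours ({A, C}), so by Hall's theorem at most 5 of the 7 actors can be matched.

5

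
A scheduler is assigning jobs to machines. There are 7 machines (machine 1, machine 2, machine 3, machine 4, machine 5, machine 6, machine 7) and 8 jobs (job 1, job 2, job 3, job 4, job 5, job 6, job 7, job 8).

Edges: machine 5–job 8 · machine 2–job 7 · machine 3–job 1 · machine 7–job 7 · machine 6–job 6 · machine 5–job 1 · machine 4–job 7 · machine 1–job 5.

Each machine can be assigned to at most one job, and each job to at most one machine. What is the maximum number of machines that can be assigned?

A valid assignment of size 5: machine 1–job 5, machine 2–job 7, machine 3–job 1, machine 5–job 8, machine 6–job 6.
The set {machine 2, machine 4, machine 7} has only 1 neighbour ({job 7}), so by Hall's theorem at most 5 of the 7 machines can be matched.

5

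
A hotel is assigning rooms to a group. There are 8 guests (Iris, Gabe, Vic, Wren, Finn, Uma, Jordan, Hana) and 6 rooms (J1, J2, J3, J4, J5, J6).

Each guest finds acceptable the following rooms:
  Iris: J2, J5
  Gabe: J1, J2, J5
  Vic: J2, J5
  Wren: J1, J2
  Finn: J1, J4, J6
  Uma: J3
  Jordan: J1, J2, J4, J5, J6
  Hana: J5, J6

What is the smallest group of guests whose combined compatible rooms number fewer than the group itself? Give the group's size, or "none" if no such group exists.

4

Take S = {Iris, Gabe, Vic, Wren}. Its neighbourhood is {J1, J2, J5}, so |N(S)| = 3 < |S| = 4.
Every subset of size less than 4 has at least as many neighbours as members, so 4 is the minimum.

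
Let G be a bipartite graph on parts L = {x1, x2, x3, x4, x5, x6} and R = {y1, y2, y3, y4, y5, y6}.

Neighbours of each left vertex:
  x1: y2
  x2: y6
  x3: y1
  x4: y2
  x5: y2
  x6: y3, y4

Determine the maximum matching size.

One maximum matching: x1–y2, x2–y6, x3–y1, x6–y3.
The set {x1, x4, x5} has only 1 neighbour ({y2}), so by Hall's theorem at most 4 of the 6 left vertices can be matched.

4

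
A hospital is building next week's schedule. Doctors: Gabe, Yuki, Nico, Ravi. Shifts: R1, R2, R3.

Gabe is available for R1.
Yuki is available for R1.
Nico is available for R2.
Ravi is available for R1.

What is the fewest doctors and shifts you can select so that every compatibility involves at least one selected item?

{Nico, R1} is a vertex cover of size 2: every edge has an endpoint in this set.
No smaller cover exists because Gabe–R1, Nico–R2 is a matching of size 2, and a cover must include an endpoint of each of these disjoint edges (König's theorem).

2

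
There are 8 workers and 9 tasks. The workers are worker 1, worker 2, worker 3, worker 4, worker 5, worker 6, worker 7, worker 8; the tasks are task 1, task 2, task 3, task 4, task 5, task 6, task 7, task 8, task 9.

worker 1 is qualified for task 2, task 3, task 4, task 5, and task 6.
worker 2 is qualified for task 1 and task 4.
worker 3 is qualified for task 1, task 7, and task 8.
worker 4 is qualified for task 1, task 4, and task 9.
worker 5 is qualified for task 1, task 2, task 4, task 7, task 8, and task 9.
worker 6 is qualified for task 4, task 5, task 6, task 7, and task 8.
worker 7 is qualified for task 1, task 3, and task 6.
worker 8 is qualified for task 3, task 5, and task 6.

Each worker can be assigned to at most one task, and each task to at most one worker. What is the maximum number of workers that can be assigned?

One maximum matching: worker 1-task 2, worker 2-task 4, worker 3-task 7, worker 4-task 9, worker 5-task 8, worker 6-task 5, worker 7-task 1, worker 8-task 6.
All 8 workers are matched, so no larger matching exists.

8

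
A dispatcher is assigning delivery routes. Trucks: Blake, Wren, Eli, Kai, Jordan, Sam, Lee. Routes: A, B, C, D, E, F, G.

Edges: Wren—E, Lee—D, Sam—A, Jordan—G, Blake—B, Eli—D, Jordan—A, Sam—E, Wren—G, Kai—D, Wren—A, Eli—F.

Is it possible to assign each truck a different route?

The set {Kai, Lee} has only 1 neighbour ({D}), so by Hall's theorem at most 6 of the 7 trucks can be matched.
Hence no matching covers every truck.

No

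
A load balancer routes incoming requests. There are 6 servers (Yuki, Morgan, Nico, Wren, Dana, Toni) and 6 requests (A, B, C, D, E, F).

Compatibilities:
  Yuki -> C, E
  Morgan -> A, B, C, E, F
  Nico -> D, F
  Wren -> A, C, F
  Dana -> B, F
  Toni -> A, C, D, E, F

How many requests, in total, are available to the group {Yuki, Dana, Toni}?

6

The union of neighbours of {Yuki, Dana, Toni} is {A, B, C, D, E, F}, which has 6 elements.
Since |N(S)| = 6 ≥ |S| = 3, Hall's condition holds for this subset.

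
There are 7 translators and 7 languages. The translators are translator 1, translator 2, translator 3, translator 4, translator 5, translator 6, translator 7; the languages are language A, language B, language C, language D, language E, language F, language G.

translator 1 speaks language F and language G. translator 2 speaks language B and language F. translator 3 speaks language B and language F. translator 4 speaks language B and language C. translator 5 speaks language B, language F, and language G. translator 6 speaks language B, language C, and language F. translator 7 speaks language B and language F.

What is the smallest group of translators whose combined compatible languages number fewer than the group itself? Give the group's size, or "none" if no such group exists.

Take S = {translator 2, translator 3, translator 7}. Its neighbourhood is {language B, language F}, so |N(S)| = 2 < |S| = 3.
Every subset of size less than 3 has at least as many neighbours as members, so 3 is the minimum.

3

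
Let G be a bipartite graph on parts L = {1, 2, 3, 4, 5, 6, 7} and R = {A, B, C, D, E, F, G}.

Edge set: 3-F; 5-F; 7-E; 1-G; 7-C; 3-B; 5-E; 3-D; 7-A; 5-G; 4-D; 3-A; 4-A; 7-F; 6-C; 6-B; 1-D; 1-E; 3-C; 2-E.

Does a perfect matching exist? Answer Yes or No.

For example, pair 1→G, 2→E, 3→A, 4→D, 5→F, 6→B, 7→C.
Every left vertex is matched, so this is a perfect matching.

Yes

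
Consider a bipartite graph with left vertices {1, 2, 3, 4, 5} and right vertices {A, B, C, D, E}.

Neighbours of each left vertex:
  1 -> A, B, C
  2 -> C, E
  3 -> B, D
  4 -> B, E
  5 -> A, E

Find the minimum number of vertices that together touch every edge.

A maximum matching has 5 edges (e.g. 1–A, 2–C, 3–D, 4–B, 5–E).
By König's theorem the minimum vertex cover has the same size. One such cover is {1, 2, 3, 4, 5}.

5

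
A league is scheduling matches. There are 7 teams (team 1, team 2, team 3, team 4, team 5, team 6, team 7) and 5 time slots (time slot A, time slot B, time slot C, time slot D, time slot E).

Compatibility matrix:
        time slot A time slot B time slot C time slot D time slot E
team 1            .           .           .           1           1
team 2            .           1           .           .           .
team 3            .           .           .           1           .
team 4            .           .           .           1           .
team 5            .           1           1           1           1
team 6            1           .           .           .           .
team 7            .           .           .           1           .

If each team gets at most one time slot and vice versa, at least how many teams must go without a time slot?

A valid assignment of size 5: team 1-time slot E, team 2-time slot B, team 3-time slot D, team 5-time slot C, team 6-time slot A.
The set {team 3, team 4, team 7} has only 1 neighbour ({time slot D}), so by Hall's theorem at most 5 of the 7 teams can be matched.
That matches 5 of the 7, leaving 2 unmatched; no matching can do better.

2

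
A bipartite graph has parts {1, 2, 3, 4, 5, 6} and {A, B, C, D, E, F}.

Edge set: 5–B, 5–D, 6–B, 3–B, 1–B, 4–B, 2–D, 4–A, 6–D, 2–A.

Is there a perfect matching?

The set {1, 2, 3, 4, 5, 6} has only 3 neighbours ({A, B, D}), so by Hall's theorem at most 3 of the 6 left vertices can be matched.
Hence no matching covers every left vertex.

No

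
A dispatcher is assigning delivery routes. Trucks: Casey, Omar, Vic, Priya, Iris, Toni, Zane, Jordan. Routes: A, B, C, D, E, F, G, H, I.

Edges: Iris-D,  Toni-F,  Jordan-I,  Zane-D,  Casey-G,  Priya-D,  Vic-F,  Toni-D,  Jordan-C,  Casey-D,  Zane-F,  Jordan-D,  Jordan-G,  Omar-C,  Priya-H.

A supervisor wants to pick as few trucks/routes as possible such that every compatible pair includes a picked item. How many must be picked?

6

A maximum matching has 6 edges (e.g. Casey–G, Omar–C, Vic–F, Priya–H, Iris–D, Jordan–I).
By König's theorem the minimum vertex cover has the same size. One such cover is {Casey, Omar, Priya, Jordan, D, F}.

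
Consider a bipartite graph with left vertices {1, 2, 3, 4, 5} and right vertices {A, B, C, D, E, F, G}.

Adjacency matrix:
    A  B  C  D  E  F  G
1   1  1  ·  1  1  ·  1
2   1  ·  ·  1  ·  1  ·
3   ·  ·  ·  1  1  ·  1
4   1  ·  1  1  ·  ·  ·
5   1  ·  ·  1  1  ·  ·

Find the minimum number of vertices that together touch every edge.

A maximum matching has 5 edges (e.g. 1–G, 2–F, 3–D, 4–C, 5–E).
By König's theorem the minimum vertex cover has the same size. One such cover is {1, 2, 3, 4, 5}.

5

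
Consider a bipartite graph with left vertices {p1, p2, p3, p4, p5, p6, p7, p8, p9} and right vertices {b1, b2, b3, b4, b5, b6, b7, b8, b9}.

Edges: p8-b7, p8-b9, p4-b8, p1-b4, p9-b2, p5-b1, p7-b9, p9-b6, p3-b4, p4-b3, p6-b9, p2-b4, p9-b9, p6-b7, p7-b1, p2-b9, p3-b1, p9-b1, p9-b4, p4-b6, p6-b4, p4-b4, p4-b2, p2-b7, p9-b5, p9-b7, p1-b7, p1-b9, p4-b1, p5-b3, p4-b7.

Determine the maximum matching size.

One maximum matching: p1–b4, p2–b9, p3–b1, p4–b8, p5–b3, p6–b7, p9–b5.
The set {p1, p2, p3, p6, p7, p8} has only 4 neighbours ({b1, b4, b7, b9}), so by Hall's theorem at most 7 of the 9 left vertices can be matched.

7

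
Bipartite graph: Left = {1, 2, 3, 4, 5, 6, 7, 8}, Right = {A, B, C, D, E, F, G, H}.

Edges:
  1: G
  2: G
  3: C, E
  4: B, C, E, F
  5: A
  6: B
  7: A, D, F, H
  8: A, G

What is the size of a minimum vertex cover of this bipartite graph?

6

{3, 4, 6, 7, A, G} is a vertex cover of size 6: every edge has an endpoint in this set.
No smaller cover exists because 1–G, 3–C, 4–E, 5–A, 6–B, 7–F is a matching of size 6, and a cover must include an endpoint of each of these disjoint edges (König's theorem).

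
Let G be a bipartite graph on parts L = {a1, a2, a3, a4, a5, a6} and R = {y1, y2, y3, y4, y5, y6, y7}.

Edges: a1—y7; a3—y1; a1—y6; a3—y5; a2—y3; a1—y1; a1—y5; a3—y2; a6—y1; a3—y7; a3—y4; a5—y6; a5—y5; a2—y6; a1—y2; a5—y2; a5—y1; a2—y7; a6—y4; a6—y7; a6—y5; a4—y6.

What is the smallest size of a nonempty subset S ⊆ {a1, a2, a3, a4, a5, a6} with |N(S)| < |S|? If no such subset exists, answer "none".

none

A matching saturating every left vertex exists, for instance a1→y1, a2→y3, a3→y4, a4→y6, a5→y2, a6→y7.
By Hall's marriage theorem, this means |N(S)| ≥ |S| for every subset S, so no violating subset exists.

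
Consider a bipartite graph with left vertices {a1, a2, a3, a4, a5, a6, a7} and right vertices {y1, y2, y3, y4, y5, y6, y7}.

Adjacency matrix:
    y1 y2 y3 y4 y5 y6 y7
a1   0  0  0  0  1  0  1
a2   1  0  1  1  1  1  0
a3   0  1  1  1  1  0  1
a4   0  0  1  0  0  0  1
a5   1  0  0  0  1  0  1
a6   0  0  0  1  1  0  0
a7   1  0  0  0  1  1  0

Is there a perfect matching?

Yes

A valid assignment of size 7: a1-y5, a2-y6, a3-y2, a4-y3, a5-y7, a6-y4, a7-y1.
All 7 left vertices are covered.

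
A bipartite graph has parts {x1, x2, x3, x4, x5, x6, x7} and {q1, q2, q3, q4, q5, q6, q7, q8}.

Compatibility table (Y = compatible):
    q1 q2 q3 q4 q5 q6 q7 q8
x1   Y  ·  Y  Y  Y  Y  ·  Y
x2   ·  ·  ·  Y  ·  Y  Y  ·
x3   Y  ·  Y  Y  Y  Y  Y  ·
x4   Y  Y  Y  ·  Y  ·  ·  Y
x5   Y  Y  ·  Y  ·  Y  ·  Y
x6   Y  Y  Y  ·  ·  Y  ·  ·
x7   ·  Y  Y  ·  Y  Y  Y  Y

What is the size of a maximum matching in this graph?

7

A valid assignment of size 7: x1-q8, x2-q7, x3-q1, x4-q3, x5-q4, x6-q2, x7-q6.
This saturates every left vertex, so 7 is the maximum.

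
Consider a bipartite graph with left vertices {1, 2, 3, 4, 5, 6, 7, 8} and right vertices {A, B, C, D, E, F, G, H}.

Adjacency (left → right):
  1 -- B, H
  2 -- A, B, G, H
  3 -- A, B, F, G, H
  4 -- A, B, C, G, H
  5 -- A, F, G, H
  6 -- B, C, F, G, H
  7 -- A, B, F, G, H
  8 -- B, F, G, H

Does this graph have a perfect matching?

The set {1, 2, 3, 4, 5, 6, 7, 8} has only 6 neighbours ({A, B, C, F, G, H}), so by Hall's theorem at most 6 of the 8 left vertices can be matched.
Hence no matching covers every left vertex.

No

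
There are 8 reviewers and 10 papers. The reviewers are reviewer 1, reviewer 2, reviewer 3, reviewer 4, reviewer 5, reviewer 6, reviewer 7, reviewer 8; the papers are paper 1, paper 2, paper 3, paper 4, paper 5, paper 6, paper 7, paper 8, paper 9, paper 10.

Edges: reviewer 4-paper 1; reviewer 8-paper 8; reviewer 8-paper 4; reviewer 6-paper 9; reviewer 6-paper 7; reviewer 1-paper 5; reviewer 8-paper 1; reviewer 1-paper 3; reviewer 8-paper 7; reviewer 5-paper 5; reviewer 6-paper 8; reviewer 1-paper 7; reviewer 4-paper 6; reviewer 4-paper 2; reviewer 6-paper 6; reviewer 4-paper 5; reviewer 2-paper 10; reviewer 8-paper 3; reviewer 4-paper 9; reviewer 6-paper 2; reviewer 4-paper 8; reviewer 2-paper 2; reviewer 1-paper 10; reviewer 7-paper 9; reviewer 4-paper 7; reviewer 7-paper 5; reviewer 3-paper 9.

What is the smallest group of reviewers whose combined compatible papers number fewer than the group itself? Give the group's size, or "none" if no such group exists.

3

Take S = {reviewer 3, reviewer 5, reviewer 7}. Its neighbourhood is {paper 5, paper 9}, so |N(S)| = 2 < |S| = 3.
Every subset of size less than 3 has at least as many neighbours as members, so 3 is the minimum.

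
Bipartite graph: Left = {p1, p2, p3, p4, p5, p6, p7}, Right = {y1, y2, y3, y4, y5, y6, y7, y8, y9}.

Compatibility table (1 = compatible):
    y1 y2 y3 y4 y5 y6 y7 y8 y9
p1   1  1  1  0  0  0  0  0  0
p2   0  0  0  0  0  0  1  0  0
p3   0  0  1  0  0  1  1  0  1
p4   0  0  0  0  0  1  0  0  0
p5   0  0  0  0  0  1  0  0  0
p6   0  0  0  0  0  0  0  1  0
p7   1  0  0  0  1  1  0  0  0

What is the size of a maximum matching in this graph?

One maximum matching: p1–y3, p2–y7, p3–y9, p4–y6, p6–y8, p7–y1.
The set {p4, p5} has only 1 neighbour ({y6}), so by Hall's theorem at most 6 of the 7 left vertices can be matched.

6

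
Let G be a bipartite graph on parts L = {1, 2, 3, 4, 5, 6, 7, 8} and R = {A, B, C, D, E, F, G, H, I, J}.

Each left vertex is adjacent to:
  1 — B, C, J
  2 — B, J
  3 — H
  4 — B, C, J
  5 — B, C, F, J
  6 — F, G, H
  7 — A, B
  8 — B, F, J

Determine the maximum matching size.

One maximum matching: 1→C, 2→J, 3→H, 4→B, 5→F, 6→G, 7→A.
The set {1, 2, 4, 5, 8} has only 4 neighbours ({B, C, F, J}), so by Hall's theorem at most 7 of the 8 left vertices can be matched.

7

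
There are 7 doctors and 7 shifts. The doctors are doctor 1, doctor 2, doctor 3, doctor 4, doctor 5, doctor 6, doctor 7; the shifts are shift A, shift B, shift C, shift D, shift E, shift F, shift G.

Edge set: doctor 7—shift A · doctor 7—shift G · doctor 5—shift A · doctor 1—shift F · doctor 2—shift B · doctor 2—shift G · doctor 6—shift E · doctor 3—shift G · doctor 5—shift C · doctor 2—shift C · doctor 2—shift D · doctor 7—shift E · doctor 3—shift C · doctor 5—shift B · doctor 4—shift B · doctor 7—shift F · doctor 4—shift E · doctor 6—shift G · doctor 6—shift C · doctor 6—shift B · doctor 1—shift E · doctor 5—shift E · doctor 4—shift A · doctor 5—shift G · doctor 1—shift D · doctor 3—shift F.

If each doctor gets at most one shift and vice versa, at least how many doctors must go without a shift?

0

A valid assignment of size 7: doctor 1–shift F, doctor 2–shift D, doctor 3–shift C, doctor 4–shift A, doctor 5–shift B, doctor 6–shift E, doctor 7–shift G.
All 7 doctors are matched, so no larger matching exists.
That matches 7 of the 7, leaving 0 unmatched; no matching can do better.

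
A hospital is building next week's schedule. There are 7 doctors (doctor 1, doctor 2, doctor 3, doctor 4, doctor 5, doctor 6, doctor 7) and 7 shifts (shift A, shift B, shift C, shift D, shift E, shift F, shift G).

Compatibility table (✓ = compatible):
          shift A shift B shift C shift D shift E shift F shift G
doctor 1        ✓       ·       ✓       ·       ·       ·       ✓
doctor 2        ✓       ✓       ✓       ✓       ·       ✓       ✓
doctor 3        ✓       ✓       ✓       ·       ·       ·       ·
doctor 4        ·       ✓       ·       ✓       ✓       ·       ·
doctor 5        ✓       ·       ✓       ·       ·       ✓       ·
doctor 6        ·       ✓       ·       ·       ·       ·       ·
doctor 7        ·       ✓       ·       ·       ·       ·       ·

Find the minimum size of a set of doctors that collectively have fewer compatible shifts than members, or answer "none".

2

Take S = {doctor 6, doctor 7}. Its neighbourhood is {shift B}, so |N(S)| = 1 < |S| = 2.
No single vertex violates Hall's condition since each has at least one neighbour, so 2 is the minimum.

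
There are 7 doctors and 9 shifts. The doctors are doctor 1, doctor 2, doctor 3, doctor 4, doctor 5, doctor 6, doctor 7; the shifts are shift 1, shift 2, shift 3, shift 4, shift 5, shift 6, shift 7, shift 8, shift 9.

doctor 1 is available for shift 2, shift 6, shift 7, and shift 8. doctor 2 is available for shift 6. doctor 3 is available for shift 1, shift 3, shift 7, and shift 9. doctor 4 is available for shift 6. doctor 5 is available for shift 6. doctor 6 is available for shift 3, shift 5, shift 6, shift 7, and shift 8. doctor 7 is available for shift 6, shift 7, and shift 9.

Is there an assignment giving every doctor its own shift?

No

The set {doctor 2, doctor 4, doctor 5} has only 1 neighbour ({shift 6}), so by Hall's theorem at most 5 of the 7 doctors can be matched.
Hence no matching covers every doctor.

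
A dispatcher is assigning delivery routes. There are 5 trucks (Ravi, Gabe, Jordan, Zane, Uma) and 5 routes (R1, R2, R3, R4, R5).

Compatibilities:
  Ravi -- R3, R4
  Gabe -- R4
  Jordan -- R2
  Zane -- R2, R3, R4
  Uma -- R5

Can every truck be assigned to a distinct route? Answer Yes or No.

The set {Ravi, Gabe, Jordan, Zane} has only 3 neighbours ({R2, R3, R4}), so by Hall's theorem at most 4 of the 5 trucks can be matched.
Hence no matching covers every truck.

No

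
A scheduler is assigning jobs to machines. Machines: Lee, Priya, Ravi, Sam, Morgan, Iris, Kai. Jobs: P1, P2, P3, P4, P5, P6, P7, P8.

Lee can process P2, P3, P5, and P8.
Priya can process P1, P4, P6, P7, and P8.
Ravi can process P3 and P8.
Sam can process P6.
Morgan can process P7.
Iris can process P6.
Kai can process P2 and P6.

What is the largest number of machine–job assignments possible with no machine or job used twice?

One maximum matching: Lee→P5, Priya→P1, Ravi→P8, Sam→P6, Morgan→P7, Kai→P2.
The set {Sam, Iris} has only 1 neighbour ({P6}), so by Hall's theorem at most 6 of the 7 machines can be matched.

6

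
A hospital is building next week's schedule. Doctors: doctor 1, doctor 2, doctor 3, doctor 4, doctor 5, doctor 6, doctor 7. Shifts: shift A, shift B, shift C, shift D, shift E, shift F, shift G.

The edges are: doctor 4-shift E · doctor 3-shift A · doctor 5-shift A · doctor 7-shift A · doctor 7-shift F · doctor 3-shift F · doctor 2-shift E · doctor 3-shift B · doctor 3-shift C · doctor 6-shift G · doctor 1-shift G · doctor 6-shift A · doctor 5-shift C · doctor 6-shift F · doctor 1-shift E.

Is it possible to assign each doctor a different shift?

No

The set {doctor 2, doctor 4} has only 1 neighbour ({shift E}), so by Hall's theorem at most 6 of the 7 doctors can be matched.
Hence no matching covers every doctor.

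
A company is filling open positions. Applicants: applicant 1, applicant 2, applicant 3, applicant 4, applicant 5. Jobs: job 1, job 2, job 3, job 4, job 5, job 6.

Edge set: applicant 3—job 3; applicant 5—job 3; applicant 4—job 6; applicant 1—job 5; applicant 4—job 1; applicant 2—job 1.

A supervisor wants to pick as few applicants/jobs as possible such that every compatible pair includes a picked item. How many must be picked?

4

The 4 edges applicant 1–job 5, applicant 2–job 1, applicant 3–job 3, applicant 4–job 6 form a matching, so any vertex cover needs at least 4 vertices (one per matched edge).
Conversely {applicant 1, applicant 2, applicant 4, job 3} meets every edge and has exactly 4 vertices, so 4 is optimal.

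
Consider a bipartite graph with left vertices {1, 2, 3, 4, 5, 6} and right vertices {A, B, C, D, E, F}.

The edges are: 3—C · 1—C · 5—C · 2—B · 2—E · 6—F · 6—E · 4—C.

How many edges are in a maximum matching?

For example, pair 1→C, 2→B, 6→E.
The set {1, 3, 4, 5} has only 1 neighbour ({C}), so by Hall's theorem at most 3 of the 6 left vertices can be matched.

3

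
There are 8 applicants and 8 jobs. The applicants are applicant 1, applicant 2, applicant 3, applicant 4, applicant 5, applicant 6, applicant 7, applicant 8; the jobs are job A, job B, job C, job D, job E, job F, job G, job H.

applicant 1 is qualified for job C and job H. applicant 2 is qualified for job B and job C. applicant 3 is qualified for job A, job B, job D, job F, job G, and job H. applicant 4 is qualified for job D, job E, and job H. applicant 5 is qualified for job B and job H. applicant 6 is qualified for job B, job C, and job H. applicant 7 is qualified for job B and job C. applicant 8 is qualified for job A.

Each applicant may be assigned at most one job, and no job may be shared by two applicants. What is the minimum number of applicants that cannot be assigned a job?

2

For example, pair applicant 1→job C, applicant 2→job B, applicant 3→job F, applicant 4→job D, applicant 5→job H, applicant 8→job A.
The set {applicant 1, applicant 2, applicant 5, applicant 6, applicant 7} has only 3 neighbours ({job B, job C, job H}), so by Hall's theorem at most 6 of the 8 applicants can be matched.
That matches 6 of the 8, leaving 2 unmatched; no matching can do better.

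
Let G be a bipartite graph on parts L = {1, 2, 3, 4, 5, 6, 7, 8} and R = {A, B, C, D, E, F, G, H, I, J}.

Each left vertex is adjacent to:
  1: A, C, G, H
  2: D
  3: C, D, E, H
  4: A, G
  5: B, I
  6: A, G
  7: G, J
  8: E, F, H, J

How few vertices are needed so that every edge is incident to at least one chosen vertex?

{1, 2, 3, 4, 5, 6, 7, 8} is a vertex cover of size 8: every edge has an endpoint in this set.
No smaller cover exists because 1–C, 2–D, 3–E, 4–A, 5–B, 6–G, 7–J, 8–H is a matching of size 8, and a cover must include an endpoint of each of these disjoint edges (König's theorem).

8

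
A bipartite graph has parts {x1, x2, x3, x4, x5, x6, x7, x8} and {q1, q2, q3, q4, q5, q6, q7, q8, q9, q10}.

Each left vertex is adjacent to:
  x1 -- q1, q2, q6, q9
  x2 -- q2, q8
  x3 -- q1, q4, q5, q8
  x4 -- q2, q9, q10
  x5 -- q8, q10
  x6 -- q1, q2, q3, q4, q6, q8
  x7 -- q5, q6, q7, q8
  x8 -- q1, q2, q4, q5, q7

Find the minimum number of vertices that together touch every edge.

8

The 8 edges x1–q2, x2–q8, x3–q5, x4–q9, x5–q10, x6–q6, x7–q7, x8–q4 form a matching, so any vertex cover needs at least 8 vertices (one per matched edge).
Conversely {x1, x2, x3, x4, x5, x6, x7, x8} meets every edge and has exactly 8 vertices, so 8 is optimal.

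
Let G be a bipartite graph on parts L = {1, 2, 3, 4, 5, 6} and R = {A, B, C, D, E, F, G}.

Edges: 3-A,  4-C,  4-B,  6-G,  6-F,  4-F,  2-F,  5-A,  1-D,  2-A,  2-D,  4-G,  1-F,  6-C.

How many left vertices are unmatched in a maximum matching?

One maximum matching: 1→D, 2→F, 3→A, 4→B, 6→C.
The set {3, 5} has only 1 neighbour ({A}), so by Hall's theorem at most 5 of the 6 left vertices can be matched.
That matches 5 of the 6, leaving 1 unmatched; no matching can do better.

1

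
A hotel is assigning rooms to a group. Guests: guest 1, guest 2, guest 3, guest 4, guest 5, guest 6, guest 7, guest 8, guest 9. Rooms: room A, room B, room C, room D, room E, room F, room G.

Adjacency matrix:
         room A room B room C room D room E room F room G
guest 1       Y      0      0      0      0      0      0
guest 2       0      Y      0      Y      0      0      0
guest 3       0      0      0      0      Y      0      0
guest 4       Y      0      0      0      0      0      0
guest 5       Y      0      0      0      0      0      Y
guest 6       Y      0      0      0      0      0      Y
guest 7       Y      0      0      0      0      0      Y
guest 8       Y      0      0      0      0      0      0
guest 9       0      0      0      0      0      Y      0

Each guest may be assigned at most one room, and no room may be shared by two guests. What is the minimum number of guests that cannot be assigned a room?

A valid assignment of size 5: guest 1-room A, guest 2-room B, guest 3-room E, guest 5-room G, guest 9-room F.
The set {guest 1, guest 4, guest 5, guest 6, guest 7, guest 8} has only 2 neighbours ({room A, room G}), so by Hall's theorem at most 5 of the 9 guests can be matched.
That matches 5 of the 9, leaving 4 unmatched; no matching can do better.

4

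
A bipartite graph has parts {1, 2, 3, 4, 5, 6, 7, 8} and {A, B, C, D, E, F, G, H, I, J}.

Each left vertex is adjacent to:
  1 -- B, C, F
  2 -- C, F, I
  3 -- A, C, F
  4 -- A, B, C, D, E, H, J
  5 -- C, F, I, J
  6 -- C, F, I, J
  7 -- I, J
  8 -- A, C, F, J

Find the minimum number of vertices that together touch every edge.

7

A maximum matching has 7 edges (e.g. 1–B, 2–I, 3–A, 4–E, 5–F, 6–C, 7–J).
By König's theorem the minimum vertex cover has the same size. One such cover is {1, 4, A, C, F, I, J}.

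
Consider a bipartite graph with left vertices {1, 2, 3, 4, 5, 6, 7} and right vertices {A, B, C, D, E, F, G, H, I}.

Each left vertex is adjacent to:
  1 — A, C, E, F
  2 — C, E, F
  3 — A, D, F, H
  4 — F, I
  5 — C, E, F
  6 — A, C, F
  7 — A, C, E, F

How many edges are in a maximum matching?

6

A valid assignment of size 6: 1→A, 2→C, 3→D, 4→I, 5→E, 6→F.
The set {1, 2, 5, 6, 7} has only 4 neighbours ({A, C, E, F}), so by Hall's theorem at most 6 of the 7 left vertices can be matched.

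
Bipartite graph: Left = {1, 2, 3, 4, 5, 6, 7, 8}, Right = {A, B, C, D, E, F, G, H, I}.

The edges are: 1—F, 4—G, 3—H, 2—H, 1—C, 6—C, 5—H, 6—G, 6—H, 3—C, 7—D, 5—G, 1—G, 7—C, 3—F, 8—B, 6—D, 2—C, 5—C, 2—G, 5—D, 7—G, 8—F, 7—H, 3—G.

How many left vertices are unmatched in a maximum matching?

One maximum matching: 1→F, 2→C, 3→H, 4→G, 5→D, 8→B.
The set {1, 2, 3, 4, 5, 6, 7} has only 5 neighbours ({C, D, F, G, H}), so by Hall's theorem at most 6 of the 8 left vertices can be matched.
That matches 6 of the 8, leaving 2 unmatched; no matching can do better.

2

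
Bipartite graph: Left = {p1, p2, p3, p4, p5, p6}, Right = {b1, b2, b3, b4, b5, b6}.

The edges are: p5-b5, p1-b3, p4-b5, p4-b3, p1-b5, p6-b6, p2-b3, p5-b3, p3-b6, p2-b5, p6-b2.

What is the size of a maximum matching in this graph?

4

For example, pair p1–b5, p2–b3, p3–b6, p6–b2.
The set {p1, p2, p4, p5} has only 2 neighbours ({b3, b5}), so by Hall's theorem at most 4 of the 6 left vertices can be matched.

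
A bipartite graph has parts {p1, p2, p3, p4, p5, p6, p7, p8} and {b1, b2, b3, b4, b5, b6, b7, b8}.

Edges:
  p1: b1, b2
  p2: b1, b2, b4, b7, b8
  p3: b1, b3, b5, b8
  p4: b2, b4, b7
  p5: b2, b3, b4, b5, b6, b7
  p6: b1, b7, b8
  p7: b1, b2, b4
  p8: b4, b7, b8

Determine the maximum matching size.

For example, pair p1–b2, p2–b1, p3–b3, p4–b7, p5–b5, p6–b8, p7–b4.
The set {p1, p2, p4, p6, p7, p8} has only 5 neighbours ({b1, b2, b4, b7, b8}), so by Hall's theorem at most 7 of the 8 left vertices can be matched.

7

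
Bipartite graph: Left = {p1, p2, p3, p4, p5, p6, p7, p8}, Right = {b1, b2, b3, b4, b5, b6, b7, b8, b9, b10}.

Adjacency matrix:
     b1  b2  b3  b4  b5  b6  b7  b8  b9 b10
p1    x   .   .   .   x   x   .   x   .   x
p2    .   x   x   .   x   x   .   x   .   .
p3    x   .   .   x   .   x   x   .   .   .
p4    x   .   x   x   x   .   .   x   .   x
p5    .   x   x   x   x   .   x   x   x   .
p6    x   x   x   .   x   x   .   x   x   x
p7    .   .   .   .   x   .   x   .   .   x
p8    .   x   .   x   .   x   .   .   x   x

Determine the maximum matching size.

A valid assignment of size 8: p1→b1, p2→b3, p3→b7, p4→b8, p5→b5, p6→b2, p7→b10, p8→b6.
This saturates every left vertex, so 8 is the maximum.

8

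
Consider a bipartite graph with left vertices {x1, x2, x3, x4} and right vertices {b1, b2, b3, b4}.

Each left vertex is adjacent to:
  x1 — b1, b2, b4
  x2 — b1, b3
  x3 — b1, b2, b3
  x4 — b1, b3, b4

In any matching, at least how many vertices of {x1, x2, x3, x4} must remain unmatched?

For example, pair x1→b4, x2→b1, x3→b2, x4→b3.
This saturates every left vertex, so 4 is the maximum.
That matches 4 of the 4, leaving 0 unmatched; no matching can do better.

0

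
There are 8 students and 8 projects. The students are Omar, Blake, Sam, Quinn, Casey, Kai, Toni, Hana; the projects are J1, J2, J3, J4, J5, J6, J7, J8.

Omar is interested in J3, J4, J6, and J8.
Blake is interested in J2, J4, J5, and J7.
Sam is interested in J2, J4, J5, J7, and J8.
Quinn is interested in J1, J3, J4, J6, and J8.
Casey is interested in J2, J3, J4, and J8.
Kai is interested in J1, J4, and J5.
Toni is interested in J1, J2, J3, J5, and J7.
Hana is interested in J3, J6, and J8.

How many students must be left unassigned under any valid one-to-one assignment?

0

For example, pair Omar→J6, Blake→J7, Sam→J8, Quinn→J1, Casey→J4, Kai→J5, Toni→J2, Hana→J3.
All 8 students are matched, so no larger matching exists.
That matches 8 of the 8, leaving 0 unmatched; no matching can do better.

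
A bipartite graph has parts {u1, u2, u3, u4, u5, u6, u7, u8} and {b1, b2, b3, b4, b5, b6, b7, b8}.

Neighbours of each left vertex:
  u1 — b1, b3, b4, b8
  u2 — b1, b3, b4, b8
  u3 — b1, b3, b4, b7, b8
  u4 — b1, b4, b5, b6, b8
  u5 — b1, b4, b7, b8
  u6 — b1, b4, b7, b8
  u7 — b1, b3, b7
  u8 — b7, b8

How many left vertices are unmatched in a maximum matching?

One maximum matching: u1→b3, u2→b4, u3→b1, u4→b5, u5→b7, u6→b8.
The set {u1, u2, u3, u5, u6, u7, u8} has only 5 neighbours ({b1, b3, b4, b7, b8}), so by Hall's theorem at most 6 of the 8 left vertices can be matched.
That matches 6 of the 8, leaving 2 unmatched; no matching can do better.

2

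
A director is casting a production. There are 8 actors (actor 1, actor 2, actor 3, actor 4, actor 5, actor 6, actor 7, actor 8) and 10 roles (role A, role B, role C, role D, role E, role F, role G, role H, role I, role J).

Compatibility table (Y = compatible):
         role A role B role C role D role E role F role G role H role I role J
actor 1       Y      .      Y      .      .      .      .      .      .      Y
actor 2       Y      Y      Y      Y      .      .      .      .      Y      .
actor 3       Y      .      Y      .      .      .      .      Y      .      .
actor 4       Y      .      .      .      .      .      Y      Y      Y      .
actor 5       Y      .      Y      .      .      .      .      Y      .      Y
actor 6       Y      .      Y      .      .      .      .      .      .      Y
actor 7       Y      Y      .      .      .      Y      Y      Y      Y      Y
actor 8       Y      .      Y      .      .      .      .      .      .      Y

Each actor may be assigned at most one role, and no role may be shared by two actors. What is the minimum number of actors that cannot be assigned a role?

1

For example, pair actor 1→role J, actor 2→role B, actor 3→role A, actor 4→role I, actor 5→role H, actor 6→role C, actor 7→role G.
The set {actor 1, actor 3, actor 5, actor 6, actor 8} has only 4 neighbours ({role A, role C, role H, role J}), so by Hall's theorem at most 7 of the 8 actors can be matched.
That matches 7 of the 8, leaving 1 unmatched; no matching can do better.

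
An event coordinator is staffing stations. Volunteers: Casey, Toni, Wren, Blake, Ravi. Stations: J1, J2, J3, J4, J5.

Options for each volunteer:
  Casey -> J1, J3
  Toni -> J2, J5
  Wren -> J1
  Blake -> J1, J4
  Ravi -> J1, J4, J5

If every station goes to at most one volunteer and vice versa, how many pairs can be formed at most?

5

For example, pair Casey→J3, Toni→J2, Wren→J1, Blake→J4, Ravi→J5.
All 5 volunteers are matched, so no larger matching exists.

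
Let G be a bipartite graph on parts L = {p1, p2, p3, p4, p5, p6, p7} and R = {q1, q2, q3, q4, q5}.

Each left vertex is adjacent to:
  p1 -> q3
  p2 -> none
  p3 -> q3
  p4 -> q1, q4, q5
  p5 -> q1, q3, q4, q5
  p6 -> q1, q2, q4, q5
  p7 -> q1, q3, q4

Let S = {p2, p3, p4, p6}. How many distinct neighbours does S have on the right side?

5

The union of neighbours of {p2, p3, p4, p6} is {q1, q2, q3, q4, q5}, which has 5 elements.
Since |N(S)| = 5 ≥ |S| = 4, Hall's condition holds for this subset.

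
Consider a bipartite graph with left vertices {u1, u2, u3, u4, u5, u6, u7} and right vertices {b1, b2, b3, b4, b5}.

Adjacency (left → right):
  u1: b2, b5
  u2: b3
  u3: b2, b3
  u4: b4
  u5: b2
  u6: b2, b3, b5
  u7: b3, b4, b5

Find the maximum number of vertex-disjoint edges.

A valid assignment of size 4: u1–b5, u2–b3, u3–b2, u4–b4.
The set {u1, u2, u3, u4, u5, u6, u7} has only 4 neighbours ({b2, b3, b4, b5}), so by Hall's theorem at most 4 of the 7 left vertices can be matched.

4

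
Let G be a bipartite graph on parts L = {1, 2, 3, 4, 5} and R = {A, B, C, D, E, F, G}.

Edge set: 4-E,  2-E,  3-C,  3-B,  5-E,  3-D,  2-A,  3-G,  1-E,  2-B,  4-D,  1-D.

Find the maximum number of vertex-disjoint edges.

4

A valid assignment of size 4: 1-D, 2-B, 3-G, 4-E.
The set {1, 4, 5} has only 2 neighbours ({D, E}), so by Hall's theorem at most 4 of the 5 left vertices can be matched.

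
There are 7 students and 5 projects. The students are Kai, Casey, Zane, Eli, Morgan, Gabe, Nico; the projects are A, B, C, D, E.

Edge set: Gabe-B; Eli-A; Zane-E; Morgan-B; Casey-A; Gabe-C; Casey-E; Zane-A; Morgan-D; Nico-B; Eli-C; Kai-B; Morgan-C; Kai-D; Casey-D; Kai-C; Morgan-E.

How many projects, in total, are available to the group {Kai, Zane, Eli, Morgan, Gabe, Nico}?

The union of neighbours of {Kai, Zane, Eli, Morgan, Gabe, Nico} is {A, B, C, D, E}, which has 5 elements.
Since |N(S)| = 5 < |S| = 6, Hall's condition fails for this subset.

5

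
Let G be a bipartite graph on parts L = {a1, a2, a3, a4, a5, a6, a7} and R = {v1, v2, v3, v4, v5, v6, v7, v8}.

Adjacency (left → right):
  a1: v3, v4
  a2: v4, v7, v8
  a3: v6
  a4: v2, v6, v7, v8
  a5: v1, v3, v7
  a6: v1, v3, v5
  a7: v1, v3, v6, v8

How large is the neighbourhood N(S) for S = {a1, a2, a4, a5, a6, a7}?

8

The union of neighbours of {a1, a2, a4, a5, a6, a7} is {v1, v2, v3, v4, v5, v6, v7, v8}, which has 8 elements.
Since |N(S)| = 8 ≥ |S| = 6, Hall's condition holds for this subset.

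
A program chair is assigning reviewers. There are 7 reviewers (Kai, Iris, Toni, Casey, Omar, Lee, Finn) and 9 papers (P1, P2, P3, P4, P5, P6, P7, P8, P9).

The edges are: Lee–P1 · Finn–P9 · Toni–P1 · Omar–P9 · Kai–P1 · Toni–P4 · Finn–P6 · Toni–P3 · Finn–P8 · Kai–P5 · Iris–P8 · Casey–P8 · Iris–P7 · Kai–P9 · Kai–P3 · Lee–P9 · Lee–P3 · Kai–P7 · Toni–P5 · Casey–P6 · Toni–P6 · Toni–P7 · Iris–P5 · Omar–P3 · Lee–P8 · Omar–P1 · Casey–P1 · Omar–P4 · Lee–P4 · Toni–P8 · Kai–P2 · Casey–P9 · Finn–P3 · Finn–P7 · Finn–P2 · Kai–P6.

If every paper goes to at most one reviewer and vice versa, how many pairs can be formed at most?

7

One maximum matching: Kai-P2, Iris-P7, Toni-P1, Casey-P9, Omar-P4, Lee-P8, Finn-P3.
This saturates every reviewer, so 7 is the maximum.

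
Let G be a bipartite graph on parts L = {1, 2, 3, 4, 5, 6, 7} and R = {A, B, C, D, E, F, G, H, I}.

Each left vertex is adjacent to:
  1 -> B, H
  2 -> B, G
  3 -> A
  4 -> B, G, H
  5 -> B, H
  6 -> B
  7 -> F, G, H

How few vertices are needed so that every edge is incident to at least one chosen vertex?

5

{3, 7, B, G, H} is a vertex cover of size 5: every edge has an endpoint in this set.
No smaller cover exists because 1–H, 2–G, 3–A, 4–B, 7–F is a matching of size 5, and a cover must include an endpoint of each of these disjoint edges (König's theorem).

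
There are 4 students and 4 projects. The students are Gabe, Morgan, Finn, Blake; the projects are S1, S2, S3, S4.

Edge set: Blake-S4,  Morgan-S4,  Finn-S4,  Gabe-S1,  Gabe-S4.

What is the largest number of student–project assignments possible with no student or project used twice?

For example, pair Gabe–S1, Morgan–S4.
The set {Morgan, Finn, Blake} has only 1 neighbour ({S4}), so by Hall's theorem at most 2 of the 4 students can be matched.

2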